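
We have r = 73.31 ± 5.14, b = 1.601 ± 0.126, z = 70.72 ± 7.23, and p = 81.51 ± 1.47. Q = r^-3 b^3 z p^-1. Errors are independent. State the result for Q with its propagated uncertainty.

Relative error in a monomial: (δQ/Q)² = Σ (nᵢ · δxᵢ/xᵢ)².
  (-3·δr/r)² = (-3×0.0701)² = 0.0442;  (3·δb/b)² = (3×0.0787)² = 0.0557;  (1·δz/z)² = (1×0.102)² = 0.0105;  (-1·δp/p)² = (-1×0.0180)² = 0.000325
δQ/Q = √(0.111) = 0.333
Q = 9.037e-06, so δQ = 0.333 × 9.037e-06 = 3.01e-06.

(9.037 ± 3.01) × 10^-6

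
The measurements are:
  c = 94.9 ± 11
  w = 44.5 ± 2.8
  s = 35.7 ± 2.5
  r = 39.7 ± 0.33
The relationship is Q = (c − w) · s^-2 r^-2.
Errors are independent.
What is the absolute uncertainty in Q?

Let u = c − w = 50.4. δu = √(δc² + δw²) = √(121 + 7.84) = 11.4, so δu/u = 0.225.
Q is then a monomial in u, s, r:
δQ/Q = √((δu/u)² + (-2·δs/s)² + (-2·δr/r)²) = √(0.0507 + 0.0196 + 0.000276) = 0.266
Q = 2.51e-05, so δQ = 0.266 × 2.51e-05 = 6.67e-06.

6.67e-06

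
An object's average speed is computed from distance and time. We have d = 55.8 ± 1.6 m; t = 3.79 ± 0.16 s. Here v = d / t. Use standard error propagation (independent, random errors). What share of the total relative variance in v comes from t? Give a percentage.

(δv/v)² = (1·δd/d)² + (-1·δt/t)²
  d term: (1×0.0287)² = 0.000822
  t term: (-1×0.0422)² = 0.00178
Total = 0.00260. Share from t = 0.00178/0.00260 = 0.684.

68.4%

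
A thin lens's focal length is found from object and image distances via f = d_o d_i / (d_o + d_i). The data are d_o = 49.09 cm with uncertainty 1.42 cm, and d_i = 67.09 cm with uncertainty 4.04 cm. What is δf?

∂f/∂d_o = (d_i/(d_o+d_i))² = 0.333;  ∂f/∂d_i = (d_o/(d_o+d_i))² = 0.179
δf = √((∂f/∂d_o · δd_o)² + (∂f/∂d_i · δd_i)²) = √(0.224 + 0.520) = 0.863 cm

0.863 cm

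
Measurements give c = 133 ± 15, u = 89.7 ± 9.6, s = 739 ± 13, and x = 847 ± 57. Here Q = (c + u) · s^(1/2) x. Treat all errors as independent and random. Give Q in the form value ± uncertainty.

(5.13 ± 0.538) × 10^6

Let w = c + u = 223. δw = √(δc² + δu²) = √(225 + 92.2) = 17.8, so δw/w = 0.0800.
Q is then a monomial in w, s, x:
δQ/Q = √((δw/w)² + (½·δs/s)² + (1·δx/x)²) = √(0.00639 + 7.74e-05 + 0.00453) = 0.105
Q = 5.13e+06, so δQ = 0.105 × 5.13e+06 = 5.38e+05.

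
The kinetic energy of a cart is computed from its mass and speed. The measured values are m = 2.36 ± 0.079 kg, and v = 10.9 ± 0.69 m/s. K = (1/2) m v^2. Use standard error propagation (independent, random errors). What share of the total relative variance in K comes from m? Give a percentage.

(δK/K)² = (1·δm/m)² + (2·δv/v)²
  m term: (1×0.0335)² = 0.00112
  v term: (2×0.0633)² = 0.0160
Total = 0.0171. Share from m = 0.00112/0.0171 = 0.0653.

6.53%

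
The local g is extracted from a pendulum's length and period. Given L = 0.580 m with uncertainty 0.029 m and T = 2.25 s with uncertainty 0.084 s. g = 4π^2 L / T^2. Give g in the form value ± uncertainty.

Products/powers → add relative errors in quadrature, weighted by exponent:
  (1·δL/L)² = (1×0.0500)² = 0.00250;  (-2·δT/T)² = (-2×0.0373)² = 0.00558
δg/g = √(0.00808) = 0.0899
g = 4.52 m/s^2, so δg = 0.0899 × 4.52 = 0.406 m/s^2.

4.52 ± 0.406 m/s^2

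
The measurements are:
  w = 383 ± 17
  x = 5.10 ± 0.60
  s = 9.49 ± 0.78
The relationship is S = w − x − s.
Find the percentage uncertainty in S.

Each term contributes (cᵢ δxᵢ)² to (δS)²:
  (δw)² = 289;  (δx)² = 0.360;  (δs)² = 0.608
δS = √(290) = 17.0
S = 368, so δS/S = 17.0/368 = 0.0462.

4.62%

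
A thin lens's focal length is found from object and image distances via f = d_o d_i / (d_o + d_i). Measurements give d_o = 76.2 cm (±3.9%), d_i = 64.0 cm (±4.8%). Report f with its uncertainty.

∂f/∂d_o = (d_i/(d_o+d_i))² = 0.208;  ∂f/∂d_i = (d_o/(d_o+d_i))² = 0.295
δf = √((∂f/∂d_o · δd_o)² + (∂f/∂d_i · δd_i)²) = √(0.384 + 0.824) = 1.10 cm
f = 34.8 cm.

34.8 ± 1.10 cm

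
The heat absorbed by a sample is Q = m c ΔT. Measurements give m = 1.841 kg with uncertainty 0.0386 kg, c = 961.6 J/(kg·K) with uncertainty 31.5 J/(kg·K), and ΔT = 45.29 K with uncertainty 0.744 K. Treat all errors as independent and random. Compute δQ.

3390 J

Relative error in a monomial: (δQ/Q)² = Σ (nᵢ · δxᵢ/xᵢ)².
  (1·δm/m)² = (1×0.0210)² = 0.000440;  (1·δc/c)² = (1×0.0328)² = 0.00107;  (1·δΔT/ΔT)² = (1×0.0164)² = 0.000270
δQ/Q = √(0.00178) = 0.0422
Q = 80180 J, so δQ = 0.0422 × 80180 = 3390 J.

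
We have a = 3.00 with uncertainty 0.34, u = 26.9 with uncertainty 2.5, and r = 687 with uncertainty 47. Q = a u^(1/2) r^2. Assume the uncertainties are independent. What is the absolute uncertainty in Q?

1.35e+06

Products/powers → add relative errors in quadrature, weighted by exponent:
  (1·δa/a)² = (1×0.113)² = 0.0128;  (½·δu/u)² = (0.5×0.0929)² = 0.00216;  (2·δr/r)² = (2×0.0684)² = 0.0187
δQ/Q = √(0.0337) = 0.184
Q = 7.34e+06, so δQ = 0.184 × 7.34e+06 = 1.35e+06.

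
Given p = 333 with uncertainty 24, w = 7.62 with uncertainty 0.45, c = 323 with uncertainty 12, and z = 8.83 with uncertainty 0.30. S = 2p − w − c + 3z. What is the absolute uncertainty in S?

Sums and differences: (δS)² = Σ (cᵢ δxᵢ)².
  (2·δp)² = 2300;  (δw)² = 0.203;  (δc)² = 144;  (3·δz)² = 0.810
δS = √(2450) = 49.5

49.5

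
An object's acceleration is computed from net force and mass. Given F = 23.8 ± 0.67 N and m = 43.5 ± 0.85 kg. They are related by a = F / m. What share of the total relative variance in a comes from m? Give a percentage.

32.5%

(δa/a)² = (1·δF/F)² + (-1·δm/m)²
  F term: (1×0.0282)² = 0.000792
  m term: (-1×0.0195)² = 0.000382
Total = 0.00117. Share from m = 0.000382/0.00117 = 0.325.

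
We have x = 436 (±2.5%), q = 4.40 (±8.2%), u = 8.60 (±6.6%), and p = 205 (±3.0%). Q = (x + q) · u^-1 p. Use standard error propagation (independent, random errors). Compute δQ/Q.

Let w = x + q = 440. δw = √(δx² + δq²) = √(119 + 0.130) = 10.9, so δw/w = 0.0248.
Q is then a monomial in w, u, p:
δQ/Q = √((δw/w)² + (-1·δu/u)² + (1·δp/p)²) = √(0.000613 + 0.00436 + 0.000900) = 0.0766

0.0766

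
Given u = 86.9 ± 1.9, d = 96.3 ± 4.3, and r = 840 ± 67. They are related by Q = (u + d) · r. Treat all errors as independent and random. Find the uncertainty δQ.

Let w = u + d = 183. δw = √(δu² + δd²) = √(3.61 + 18.5) = 4.70, so δw/w = 0.0257.
Q is then a monomial in w, r:
δQ/Q = √((δw/w)² + (1·δr/r)²) = √(0.000658 + 0.00636) = 0.0838
Q = 1.54e+05, so δQ = 0.0838 × 1.54e+05 = 12900.

12900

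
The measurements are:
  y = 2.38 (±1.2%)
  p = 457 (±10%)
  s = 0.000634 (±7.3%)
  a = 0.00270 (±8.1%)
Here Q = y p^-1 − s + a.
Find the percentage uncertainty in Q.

7.84%

Let w = y·p^-1 = 0.00521. δw/w = √((1·δy/y)² + (-1·δp/p)²) = √(0.000144 + 0.0100) = 0.101, so δw = 0.000525.
Q = w − s + a: δQ = √(δw² + δs² + δa²) = √(2.75e-07 + 2.14e-09 + 4.78e-08) = 0.000570
Q = 0.00727, so δQ/Q = 0.000570/0.00727 = 0.0784.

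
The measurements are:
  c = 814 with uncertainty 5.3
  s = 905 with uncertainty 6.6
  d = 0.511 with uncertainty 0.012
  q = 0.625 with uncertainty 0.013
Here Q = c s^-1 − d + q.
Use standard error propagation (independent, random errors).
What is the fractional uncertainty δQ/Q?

0.0195

Let p = c·s^-1 = 0.899. δp/p = √((1·δc/c)² + (-1·δs/s)²) = √(4.24e-05 + 5.32e-05) = 0.00978, so δp = 0.00879.
Q = p − d + q: δQ = √(δp² + δd² + δq²) = √(7.73e-05 + 0.000144 + 0.000169) = 0.0198
Q = 1.01, so δQ/Q = 0.0198/1.01 = 0.0195.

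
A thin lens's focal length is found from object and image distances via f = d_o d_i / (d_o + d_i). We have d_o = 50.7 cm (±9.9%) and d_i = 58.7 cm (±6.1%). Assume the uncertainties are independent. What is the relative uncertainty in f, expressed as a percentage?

6.02%

∂f/∂d_o = (d_i/(d_o+d_i))² = 0.288;  ∂f/∂d_i = (d_o/(d_o+d_i))² = 0.215
δf = √((∂f/∂d_o · δd_o)² + (∂f/∂d_i · δd_i)²) = √(2.09 + 0.591) = 1.64 cm
f = 27.2 cm, so δf/f = 1.64/27.2 = 0.0602.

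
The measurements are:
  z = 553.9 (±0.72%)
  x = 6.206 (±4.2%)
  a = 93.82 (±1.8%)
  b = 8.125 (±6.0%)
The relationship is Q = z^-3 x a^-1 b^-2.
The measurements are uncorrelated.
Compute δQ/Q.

0.130

Q is a product of powers, so relative uncertainties combine in quadrature:
  (-3·δz/z)² = (-3×0.00720)² = 0.000467;  (1·δx/x)² = (1×0.0420)² = 0.00176;  (-1·δa/a)² = (-1×0.0180)² = 0.000324;  (-2·δb/b)² = (-2×0.0600)² = 0.0144
δQ/Q = √(0.0170) = 0.130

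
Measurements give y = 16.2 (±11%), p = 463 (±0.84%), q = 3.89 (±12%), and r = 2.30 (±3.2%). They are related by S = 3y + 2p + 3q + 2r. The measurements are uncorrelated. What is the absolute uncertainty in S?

9.54

Each term contributes (cᵢ δxᵢ)² to (δS)²:
  (3·δy)² = 28.6;  (2·δp)² = 60.5;  (3·δq)² = 1.96;  (2·δr)² = 0.0217
δS = √(91.1) = 9.54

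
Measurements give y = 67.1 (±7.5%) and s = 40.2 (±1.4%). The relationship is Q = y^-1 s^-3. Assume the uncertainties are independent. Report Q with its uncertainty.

(2.29 ± 0.197) × 10^-7

Products/powers → add relative errors in quadrature, weighted by exponent:
  (-1·δy/y)² = (-1×0.0750)² = 0.00562;  (-3·δs/s)² = (-3×0.0140)² = 0.00176
δQ/Q = √(0.00739) = 0.0860
Q = 2.29e-07, so δQ = 0.0860 × 2.29e-07 = 1.97e-08.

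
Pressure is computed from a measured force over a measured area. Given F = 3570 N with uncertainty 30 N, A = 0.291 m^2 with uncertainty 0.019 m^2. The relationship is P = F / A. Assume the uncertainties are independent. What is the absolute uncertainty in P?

For a monomial P ∝ F, A^-1, fractional errors add in quadrature:
  (1·δF/F)² = (1×0.00840)² = 7.06e-05;  (-1·δA/A)² = (-1×0.0653)² = 0.00426
δP/P = √(0.00433) = 0.0658
P = 12300 Pa, so δP = 0.0658 × 12300 = 808 Pa.

808 Pa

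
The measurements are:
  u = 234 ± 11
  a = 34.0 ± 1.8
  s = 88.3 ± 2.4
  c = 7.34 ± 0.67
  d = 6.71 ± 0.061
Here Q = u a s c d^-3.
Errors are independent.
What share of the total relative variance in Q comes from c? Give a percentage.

56.2%

(δQ/Q)² = (1·δu/u)² + (1·δa/a)² + (1·δs/s)² + (1·δc/c)² + (-3·δd/d)²
  u term: (1×0.0470)² = 0.00221
  a term: (1×0.0529)² = 0.00280
  s term: (1×0.0272)² = 0.000739
  c term: (1×0.0913)² = 0.00833
  d term: (-3×0.00909)² = 0.000744
Total = 0.0148. Share from c = 0.00833/0.0148 = 0.562.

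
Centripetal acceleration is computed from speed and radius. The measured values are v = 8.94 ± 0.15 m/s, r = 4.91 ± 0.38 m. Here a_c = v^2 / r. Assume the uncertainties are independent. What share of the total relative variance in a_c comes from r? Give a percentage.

(δa_c/a_c)² = (2·δv/v)² + (-1·δr/r)²
  v term: (2×0.0168)² = 0.00113
  r term: (-1×0.0774)² = 0.00599
Total = 0.00712. Share from r = 0.00599/0.00712 = 0.842.

84.2%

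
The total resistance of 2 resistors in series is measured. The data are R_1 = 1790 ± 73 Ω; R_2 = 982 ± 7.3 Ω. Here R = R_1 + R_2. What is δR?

Each term contributes (cᵢ δxᵢ)² to (δR)²:
  (δR_1)² = 5330;  (δR_2)² = 53.3
δR = √(5380) = 73.4 Ω

73.4 Ω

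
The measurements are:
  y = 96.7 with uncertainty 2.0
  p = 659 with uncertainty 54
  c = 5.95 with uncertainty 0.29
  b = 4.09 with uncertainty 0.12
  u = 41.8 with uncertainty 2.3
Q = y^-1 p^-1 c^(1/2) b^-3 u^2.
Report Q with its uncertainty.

0.000978 ± 0.000162

Since Q is a product/quotient, work with relative uncertainties:
  (-1·δy/y)² = (-1×0.0207)² = 0.000428;  (-1·δp/p)² = (-1×0.0819)² = 0.00671;  (½·δc/c)² = (0.5×0.0487)² = 0.000594;  (-3·δb/b)² = (-3×0.0293)² = 0.00775;  (2·δu/u)² = (2×0.0550)² = 0.0121
δQ/Q = √(0.0276) = 0.166
Q = 0.000978, so δQ = 0.166 × 0.000978 = 0.000162.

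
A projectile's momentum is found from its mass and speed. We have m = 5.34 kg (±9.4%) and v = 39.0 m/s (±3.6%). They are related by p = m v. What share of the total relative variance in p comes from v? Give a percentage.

(δp/p)² = (1·δm/m)² + (1·δv/v)²
  m term: (1×0.0940)² = 0.00884
  v term: (1×0.0360)² = 0.00130
Total = 0.0101. Share from v = 0.00130/0.0101 = 0.128.

12.8%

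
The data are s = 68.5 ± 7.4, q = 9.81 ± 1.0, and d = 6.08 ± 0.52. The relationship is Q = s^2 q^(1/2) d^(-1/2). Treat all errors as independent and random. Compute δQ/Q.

Q is a product of powers, so relative uncertainties combine in quadrature:
  (2·δs/s)² = (2×0.108)² = 0.0467;  (½·δq/q)² = (0.5×0.102)² = 0.00260;  (−½·δd/d)² = (-0.5×0.0855)² = 0.00183
δQ/Q = √(0.0511) = 0.226

0.226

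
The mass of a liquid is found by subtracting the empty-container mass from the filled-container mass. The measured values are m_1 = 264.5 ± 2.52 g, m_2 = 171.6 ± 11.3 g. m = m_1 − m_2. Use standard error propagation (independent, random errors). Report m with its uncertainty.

92.90 ± 11.6 g

Each term contributes (cᵢ δxᵢ)² to (δm)²:
  (δm_1)² = 6.35;  (δm_2)² = 128
δm = √(134) = 11.6 g
m = 92.90 g.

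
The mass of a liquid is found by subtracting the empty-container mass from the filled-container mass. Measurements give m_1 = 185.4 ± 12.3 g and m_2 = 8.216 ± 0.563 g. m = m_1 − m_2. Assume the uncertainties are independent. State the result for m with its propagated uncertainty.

177.2 ± 12.3 g

Each term contributes (cᵢ δxᵢ)² to (δm)²:
  (δm_1)² = 151;  (δm_2)² = 0.317
δm = √(152) = 12.3 g
m = 177.2 g.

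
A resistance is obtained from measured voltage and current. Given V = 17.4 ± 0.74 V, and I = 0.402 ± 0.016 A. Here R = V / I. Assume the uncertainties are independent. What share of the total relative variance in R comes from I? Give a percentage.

(δR/R)² = (1·δV/V)² + (-1·δI/I)²
  V term: (1×0.0425)² = 0.00181
  I term: (-1×0.0398)² = 0.00158
Total = 0.00339. Share from I = 0.00158/0.00339 = 0.467.

46.7%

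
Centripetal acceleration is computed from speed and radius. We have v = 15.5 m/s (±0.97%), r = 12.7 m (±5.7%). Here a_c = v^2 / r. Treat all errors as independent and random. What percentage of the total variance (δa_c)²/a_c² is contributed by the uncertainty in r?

(δa_c/a_c)² = (2·δv/v)² + (-1·δr/r)²
  v term: (2×0.00970)² = 0.000376
  r term: (-1×0.0570)² = 0.00325
Total = 0.00363. Share from r = 0.00325/0.00363 = 0.896.

89.6%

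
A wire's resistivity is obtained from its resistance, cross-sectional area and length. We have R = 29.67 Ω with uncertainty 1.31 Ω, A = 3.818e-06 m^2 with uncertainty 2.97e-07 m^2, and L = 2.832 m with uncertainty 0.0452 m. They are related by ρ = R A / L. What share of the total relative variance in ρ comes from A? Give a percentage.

(δρ/ρ)² = (1·δR/R)² + (1·δA/A)² + (-1·δL/L)²
  R term: (1×0.0442)² = 0.00195
  A term: (1×0.0778)² = 0.00605
  L term: (-1×0.0160)² = 0.000255
Total = 0.00826. Share from A = 0.00605/0.00826 = 0.733.

73.3%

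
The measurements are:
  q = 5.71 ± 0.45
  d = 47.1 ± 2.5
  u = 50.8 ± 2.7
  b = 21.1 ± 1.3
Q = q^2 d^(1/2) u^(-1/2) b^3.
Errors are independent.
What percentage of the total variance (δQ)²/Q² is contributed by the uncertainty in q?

(δQ/Q)² = (2·δq/q)² + (½·δd/d)² + (−½·δu/u)² + (3·δb/b)²
  q term: (2×0.0788)² = 0.0248
  d term: (0.5×0.0531)² = 0.000704
  u term: (-0.5×0.0531)² = 0.000706
  b term: (3×0.0616)² = 0.0342
Total = 0.0604. Share from q = 0.0248/0.0604 = 0.411.

41.1%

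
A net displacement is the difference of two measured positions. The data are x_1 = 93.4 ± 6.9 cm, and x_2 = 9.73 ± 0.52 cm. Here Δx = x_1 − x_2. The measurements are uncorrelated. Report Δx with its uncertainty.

83.7 ± 6.92 cm

Each term contributes (cᵢ δxᵢ)² to (δΔx)²:
  (δx_1)² = 47.6;  (δx_2)² = 0.270
δΔx = √(47.9) = 6.92 cm
Δx = 83.7 cm.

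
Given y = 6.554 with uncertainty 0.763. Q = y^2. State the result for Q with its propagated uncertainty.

42.95 ± 10.0

Q ∝ y^2, so δQ/Q = |2| · δy/y = 2 × 0.116 = 0.233.
Q = 42.95, so δQ = 0.233 × 42.95 = 10.0.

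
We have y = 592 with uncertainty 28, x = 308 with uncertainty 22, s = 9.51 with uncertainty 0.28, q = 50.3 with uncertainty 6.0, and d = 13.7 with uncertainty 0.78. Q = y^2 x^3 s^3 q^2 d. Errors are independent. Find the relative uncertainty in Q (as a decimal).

Each factor contributes (exponent × relative error)² to (δQ/Q)²:
  (2·δy/y)² = (2×0.0473)² = 0.00895;  (3·δx/x)² = (3×0.0714)² = 0.0459;  (3·δs/s)² = (3×0.0294)² = 0.00780;  (2·δq/q)² = (2×0.119)² = 0.0569;  (1·δd/d)² = (1×0.0569)² = 0.00324
δQ/Q = √(0.123) = 0.350

0.350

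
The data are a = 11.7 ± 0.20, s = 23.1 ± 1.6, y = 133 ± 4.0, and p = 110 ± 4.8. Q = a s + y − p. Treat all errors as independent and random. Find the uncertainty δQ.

20.3

Let w = a·s = 270. δw/w = √((1·δa/a)² + (1·δs/s)²) = √(0.000292 + 0.00480) = 0.0713, so δw = 19.3.
Q = w + y − p: δQ = √(δw² + δy² + δp²) = √(372 + 16.0 + 23.0) = 20.3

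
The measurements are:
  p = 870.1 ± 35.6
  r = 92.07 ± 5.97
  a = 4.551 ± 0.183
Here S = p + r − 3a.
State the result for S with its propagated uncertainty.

For a sum/difference, combine absolute errors in quadrature:
  (δp)² = 1270;  (δr)² = 35.6;  (3·δa)² = 0.301
δS = √(1300) = 36.1
S = 948.5.

948.5 ± 36.1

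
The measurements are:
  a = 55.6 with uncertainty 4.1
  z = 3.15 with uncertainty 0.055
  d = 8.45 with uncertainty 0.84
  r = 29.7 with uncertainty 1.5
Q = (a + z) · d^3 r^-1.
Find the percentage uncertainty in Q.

Let u = a + z = 58.8. δu = √(δa² + δz²) = √(16.8 + 0.00302) = 4.10, so δu/u = 0.0698.
Q is then a monomial in u, d, r:
δQ/Q = √((δu/u)² + (3·δd/d)² + (-1·δr/r)²) = √(0.00487 + 0.0889 + 0.00255) = 0.310

31.0%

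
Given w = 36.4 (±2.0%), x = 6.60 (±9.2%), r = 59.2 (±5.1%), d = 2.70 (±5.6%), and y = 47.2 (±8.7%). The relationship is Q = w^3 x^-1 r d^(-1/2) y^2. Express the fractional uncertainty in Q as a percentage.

Since Q is a product/quotient, work with relative uncertainties:
  (3·δw/w)² = (3×0.0200)² = 0.00360;  (-1·δx/x)² = (-1×0.0920)² = 0.00846;  (1·δr/r)² = (1×0.0510)² = 0.00260;  (−½·δd/d)² = (-0.5×0.0560)² = 0.000784;  (2·δy/y)² = (2×0.0870)² = 0.0303
δQ/Q = √(0.0457) = 0.214

21.4%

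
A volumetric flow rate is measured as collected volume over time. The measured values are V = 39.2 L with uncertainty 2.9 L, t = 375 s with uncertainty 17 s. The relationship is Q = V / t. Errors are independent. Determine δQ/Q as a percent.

Q is a product of powers, so relative uncertainties combine in quadrature:
  (1·δV/V)² = (1×0.0740)² = 0.00547;  (-1·δt/t)² = (-1×0.0453)² = 0.00206
δQ/Q = √(0.00753) = 0.0868

8.68%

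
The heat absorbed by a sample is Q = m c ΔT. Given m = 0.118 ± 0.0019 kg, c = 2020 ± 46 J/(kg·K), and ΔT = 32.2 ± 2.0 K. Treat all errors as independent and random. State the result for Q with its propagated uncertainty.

7680 ± 523 J

For a monomial Q ∝ m, c, ΔT, fractional errors add in quadrature:
  (1·δm/m)² = (1×0.0161)² = 0.000259;  (1·δc/c)² = (1×0.0228)² = 0.000519;  (1·δΔT/ΔT)² = (1×0.0621)² = 0.00386
δQ/Q = √(0.00464) = 0.0681
Q = 7680 J, so δQ = 0.0681 × 7680 = 523 J.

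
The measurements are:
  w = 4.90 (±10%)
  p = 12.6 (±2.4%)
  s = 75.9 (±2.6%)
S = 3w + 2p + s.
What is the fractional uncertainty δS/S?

0.0219

Sums and differences: (δS)² = Σ (cᵢ δxᵢ)².
  (3·δw)² = 2.16;  (2·δp)² = 0.366;  (δs)² = 3.89
δS = √(6.42) = 2.53
S = 116, so δS/S = 2.53/116 = 0.0219.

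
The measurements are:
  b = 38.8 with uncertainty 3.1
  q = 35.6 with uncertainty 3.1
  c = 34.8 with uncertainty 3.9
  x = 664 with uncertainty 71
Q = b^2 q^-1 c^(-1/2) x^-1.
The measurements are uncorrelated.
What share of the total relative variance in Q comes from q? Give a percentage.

(δQ/Q)² = (2·δb/b)² + (-1·δq/q)² + (−½·δc/c)² + (-1·δx/x)²
  b term: (2×0.0799)² = 0.0255
  q term: (-1×0.0871)² = 0.00758
  c term: (-0.5×0.112)² = 0.00314
  x term: (-1×0.107)² = 0.0114
Total = 0.0477. Share from q = 0.00758/0.0477 = 0.159.

15.9%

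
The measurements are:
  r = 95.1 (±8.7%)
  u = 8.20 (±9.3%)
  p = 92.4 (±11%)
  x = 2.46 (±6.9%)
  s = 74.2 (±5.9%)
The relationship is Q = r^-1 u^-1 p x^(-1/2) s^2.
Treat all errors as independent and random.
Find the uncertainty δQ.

For a monomial Q ∝ r^-1, u^-1, p, x^(-1/2), s^2, fractional errors add in quadrature:
  (-1·δr/r)² = (-1×0.0870)² = 0.00757;  (-1·δu/u)² = (-1×0.0930)² = 0.00865;  (1·δp/p)² = (1×0.110)² = 0.0121;  (−½·δx/x)² = (-0.5×0.0690)² = 0.00119;  (2·δs/s)² = (2×0.0590)² = 0.0139
δQ/Q = √(0.0434) = 0.208
Q = 416, so δQ = 0.208 × 416 = 86.7.

86.7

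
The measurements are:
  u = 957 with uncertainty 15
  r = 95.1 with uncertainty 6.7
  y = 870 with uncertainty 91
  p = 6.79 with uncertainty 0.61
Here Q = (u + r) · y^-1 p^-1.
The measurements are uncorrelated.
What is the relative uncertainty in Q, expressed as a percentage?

13.9%

Let w = u + r = 1050. δw = √(δu² + δr²) = √(225 + 44.9) = 16.4, so δw/w = 0.0156.
Q is then a monomial in w, y, p:
δQ/Q = √((δw/w)² + (-1·δy/y)² + (-1·δp/p)²) = √(0.000244 + 0.0109 + 0.00807) = 0.139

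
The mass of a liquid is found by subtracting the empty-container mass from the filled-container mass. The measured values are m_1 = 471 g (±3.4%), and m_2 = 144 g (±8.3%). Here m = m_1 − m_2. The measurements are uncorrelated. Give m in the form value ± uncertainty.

For a sum/difference, combine absolute errors in quadrature:
  (δm_1)² = 256;  (δm_2)² = 143
δm = √(399) = 20.0 g
m = 327 g.

327 ± 20.0 g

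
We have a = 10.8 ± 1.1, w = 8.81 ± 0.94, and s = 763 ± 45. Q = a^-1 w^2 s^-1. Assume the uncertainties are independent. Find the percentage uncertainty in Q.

24.4%

Products/powers → add relative errors in quadrature, weighted by exponent:
  (-1·δa/a)² = (-1×0.102)² = 0.0104;  (2·δw/w)² = (2×0.107)² = 0.0455;  (-1·δs/s)² = (-1×0.0590)² = 0.00348
δQ/Q = √(0.0594) = 0.244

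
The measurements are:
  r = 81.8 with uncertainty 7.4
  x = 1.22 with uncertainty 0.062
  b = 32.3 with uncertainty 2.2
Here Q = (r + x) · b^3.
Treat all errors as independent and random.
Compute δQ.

Let u = r + x = 83.0. δu = √(δr² + δx²) = √(54.8 + 0.00384) = 7.40, so δu/u = 0.0891.
Q is then a monomial in u, b:
δQ/Q = √((δu/u)² + (3·δb/b)²) = √(0.00795 + 0.0418) = 0.223
Q = 2.8e+06, so δQ = 0.223 × 2.8e+06 = 6.24e+05.

6.24e+05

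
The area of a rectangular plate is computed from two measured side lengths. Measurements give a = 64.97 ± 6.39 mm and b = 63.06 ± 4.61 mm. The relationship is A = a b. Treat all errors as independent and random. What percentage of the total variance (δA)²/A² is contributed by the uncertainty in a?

(δA/A)² = (1·δa/a)² + (1·δb/b)²
  a term: (1×0.0984)² = 0.00967
  b term: (1×0.0731)² = 0.00534
Total = 0.0150. Share from a = 0.00967/0.0150 = 0.644.

64.4%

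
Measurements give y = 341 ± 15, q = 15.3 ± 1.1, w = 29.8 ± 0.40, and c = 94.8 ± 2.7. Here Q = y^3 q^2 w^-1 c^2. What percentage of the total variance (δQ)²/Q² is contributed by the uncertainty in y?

(δQ/Q)² = (3·δy/y)² + (2·δq/q)² + (-1·δw/w)² + (2·δc/c)²
  y term: (3×0.0440)² = 0.0174
  q term: (2×0.0719)² = 0.0207
  w term: (-1×0.0134)² = 0.000180
  c term: (2×0.0285)² = 0.00324
Total = 0.0415. Share from y = 0.0174/0.0415 = 0.419.

41.9%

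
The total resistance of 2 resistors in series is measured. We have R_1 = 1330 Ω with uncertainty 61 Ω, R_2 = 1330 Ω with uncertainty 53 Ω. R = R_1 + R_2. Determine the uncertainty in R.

80.8 Ω

For a sum/difference, combine absolute errors in quadrature:
  (δR_1)² = 3720;  (δR_2)² = 2810
δR = √(6530) = 80.8 Ω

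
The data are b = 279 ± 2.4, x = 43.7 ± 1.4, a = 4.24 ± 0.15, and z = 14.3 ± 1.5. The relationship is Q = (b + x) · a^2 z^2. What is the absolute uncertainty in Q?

2.63e+05

Let u = b + x = 323. δu = √(δb² + δx²) = √(5.76 + 1.96) = 2.78, so δu/u = 0.00861.
Q is then a monomial in u, a, z:
δQ/Q = √((δu/u)² + (2·δa/a)² + (2·δz/z)²) = √(7.41e-05 + 0.00501 + 0.0440) = 0.222
Q = 1.19e+06, so δQ = 0.222 × 1.19e+06 = 2.63e+05.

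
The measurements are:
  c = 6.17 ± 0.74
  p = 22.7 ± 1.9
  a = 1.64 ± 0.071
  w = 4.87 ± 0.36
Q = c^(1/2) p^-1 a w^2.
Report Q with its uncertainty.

4.26 ± 0.789

Each factor contributes (exponent × relative error)² to (δQ/Q)²:
  (½·δc/c)² = (0.5×0.120)² = 0.00360;  (-1·δp/p)² = (-1×0.0837)² = 0.00701;  (1·δa/a)² = (1×0.0433)² = 0.00187;  (2·δw/w)² = (2×0.0739)² = 0.0219
δQ/Q = √(0.0343) = 0.185
Q = 4.26, so δQ = 0.185 × 4.26 = 0.789.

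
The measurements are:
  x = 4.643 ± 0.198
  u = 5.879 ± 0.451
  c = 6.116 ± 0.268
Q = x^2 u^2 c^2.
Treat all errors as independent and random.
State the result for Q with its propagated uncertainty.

27870 ± 5470

Products/powers → add relative errors in quadrature, weighted by exponent:
  (2·δx/x)² = (2×0.0426)² = 0.00727;  (2·δu/u)² = (2×0.0767)² = 0.0235;  (2·δc/c)² = (2×0.0438)² = 0.00768
δQ/Q = √(0.0385) = 0.196
Q = 27870, so δQ = 0.196 × 27870 = 5470.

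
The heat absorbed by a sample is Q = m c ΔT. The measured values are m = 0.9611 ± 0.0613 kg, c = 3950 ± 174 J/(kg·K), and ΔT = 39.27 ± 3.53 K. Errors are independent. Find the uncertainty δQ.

17700 J

For a monomial Q ∝ m, c, ΔT, fractional errors add in quadrature:
  (1·δm/m)² = (1×0.0638)² = 0.00407;  (1·δc/c)² = (1×0.0441)² = 0.00194;  (1·δΔT/ΔT)² = (1×0.0899)² = 0.00808
δQ/Q = √(0.0141) = 0.119
Q = 149100 J, so δQ = 0.119 × 149100 = 17700 J.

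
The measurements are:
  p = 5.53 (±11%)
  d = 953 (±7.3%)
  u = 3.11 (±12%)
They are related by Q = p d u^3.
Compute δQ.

Relative error in a monomial: (δQ/Q)² = Σ (nᵢ · δxᵢ/xᵢ)².
  (1·δp/p)² = (1×0.110)² = 0.0121;  (1·δd/d)² = (1×0.0730)² = 0.00533;  (3·δu/u)² = (3×0.120)² = 0.130
δQ/Q = √(0.147) = 0.383
Q = 1.59e+05, so δQ = 0.383 × 1.59e+05 = 60800.

60800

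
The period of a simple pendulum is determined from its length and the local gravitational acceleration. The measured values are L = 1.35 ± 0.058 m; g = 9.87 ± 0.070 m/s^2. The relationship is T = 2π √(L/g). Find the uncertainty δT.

0.0506 s

Each factor contributes (exponent × relative error)² to (δT/T)²:
  (½·δL/L)² = (0.5×0.0430)² = 0.000461;  (−½·δg/g)² = (-0.5×0.00709)² = 1.26e-05
δT/T = √(0.000474) = 0.0218
T = 2.32 s, so δT = 0.0218 × 2.32 = 0.0506 s.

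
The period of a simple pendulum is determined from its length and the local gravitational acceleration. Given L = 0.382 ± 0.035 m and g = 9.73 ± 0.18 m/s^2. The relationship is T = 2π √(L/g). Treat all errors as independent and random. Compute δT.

0.0582 s

Since T is a product/quotient, work with relative uncertainties:
  (½·δL/L)² = (0.5×0.0916)² = 0.00210;  (−½·δg/g)² = (-0.5×0.0185)² = 8.56e-05
δT/T = √(0.00218) = 0.0467
T = 1.24 s, so δT = 0.0467 × 1.24 = 0.0582 s.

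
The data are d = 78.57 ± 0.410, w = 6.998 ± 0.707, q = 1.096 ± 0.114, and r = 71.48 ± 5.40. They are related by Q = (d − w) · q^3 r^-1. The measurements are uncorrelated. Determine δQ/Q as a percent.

Let u = d − w = 71.57. δu = √(δd² + δw²) = √(0.168 + 0.500) = 0.817, so δu/u = 0.0114.
Q is then a monomial in u, q, r:
δQ/Q = √((δu/u)² + (3·δq/q)² + (-1·δr/r)²) = √(0.000130 + 0.0974 + 0.00571) = 0.321

32.1%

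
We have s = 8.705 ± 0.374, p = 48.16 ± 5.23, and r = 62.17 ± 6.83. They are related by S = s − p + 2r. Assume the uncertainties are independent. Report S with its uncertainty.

Sums and differences: (δS)² = Σ (cᵢ δxᵢ)².
  (δs)² = 0.140;  (δp)² = 27.4;  (2·δr)² = 187
δS = √(214) = 14.6
S = 84.89.

84.89 ± 14.6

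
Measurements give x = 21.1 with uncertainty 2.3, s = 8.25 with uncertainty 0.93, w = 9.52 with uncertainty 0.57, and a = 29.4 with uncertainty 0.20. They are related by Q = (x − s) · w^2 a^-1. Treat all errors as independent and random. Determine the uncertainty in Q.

9.00

Let u = x − s = 12.9. δu = √(δx² + δs²) = √(5.29 + 0.865) = 2.48, so δu/u = 0.193.
Q is then a monomial in u, w, a:
δQ/Q = √((δu/u)² + (2·δw/w)² + (-1·δa/a)²) = √(0.0373 + 0.0143 + 4.63e-05) = 0.227
Q = 39.6, so δQ = 0.227 × 39.6 = 9.00.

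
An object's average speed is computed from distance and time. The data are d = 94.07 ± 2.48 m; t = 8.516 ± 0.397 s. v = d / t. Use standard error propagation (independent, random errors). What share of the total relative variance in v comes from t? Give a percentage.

75.8%

(δv/v)² = (1·δd/d)² + (-1·δt/t)²
  d term: (1×0.0264)² = 0.000695
  t term: (-1×0.0466)² = 0.00217
Total = 0.00287. Share from t = 0.00217/0.00287 = 0.758.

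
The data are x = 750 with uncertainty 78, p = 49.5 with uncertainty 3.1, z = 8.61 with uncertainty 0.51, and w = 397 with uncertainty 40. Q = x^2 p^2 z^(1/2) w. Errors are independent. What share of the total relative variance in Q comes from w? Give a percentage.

(δQ/Q)² = (2·δx/x)² + (2·δp/p)² + (½·δz/z)² + (1·δw/w)²
  x term: (2×0.104)² = 0.0433
  p term: (2×0.0626)² = 0.0157
  z term: (0.5×0.0592)² = 0.000877
  w term: (1×0.101)² = 0.0102
Total = 0.0700. Share from w = 0.0102/0.0700 = 0.145.

14.5%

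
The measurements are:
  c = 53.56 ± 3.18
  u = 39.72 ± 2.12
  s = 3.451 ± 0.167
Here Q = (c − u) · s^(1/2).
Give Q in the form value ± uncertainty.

25.71 ± 7.13

Let w = c − u = 13.84. δw = √(δc² + δu²) = √(10.1 + 4.49) = 3.82, so δw/w = 0.276.
Q is then a monomial in w, s:
δQ/Q = √((δw/w)² + (½·δs/s)²) = √(0.0763 + 0.000585) = 0.277
Q = 25.71, so δQ = 0.277 × 25.71 = 7.13.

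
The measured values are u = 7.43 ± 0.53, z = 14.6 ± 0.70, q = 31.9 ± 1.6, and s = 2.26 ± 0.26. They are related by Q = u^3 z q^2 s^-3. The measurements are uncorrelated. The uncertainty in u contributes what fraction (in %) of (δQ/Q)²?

(δQ/Q)² = (3·δu/u)² + (1·δz/z)² + (2·δq/q)² + (-3·δs/s)²
  u term: (3×0.0713)² = 0.0458
  z term: (1×0.0479)² = 0.00230
  q term: (2×0.0502)² = 0.0101
  s term: (-3×0.115)² = 0.119
Total = 0.177. Share from u = 0.0458/0.177 = 0.258.

25.8%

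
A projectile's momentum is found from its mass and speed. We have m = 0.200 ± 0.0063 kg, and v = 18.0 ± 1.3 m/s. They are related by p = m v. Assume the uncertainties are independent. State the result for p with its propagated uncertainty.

Since p is a product/quotient, work with relative uncertainties:
  (1·δm/m)² = (1×0.0315)² = 0.000992;  (1·δv/v)² = (1×0.0722)² = 0.00522
δp/p = √(0.00621) = 0.0788
p = 3.60 kg·m/s, so δp = 0.0788 × 3.60 = 0.284 kg·m/s.

3.60 ± 0.284 kg·m/s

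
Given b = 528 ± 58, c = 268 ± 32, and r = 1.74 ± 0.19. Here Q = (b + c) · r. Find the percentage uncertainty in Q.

Let u = b + c = 796. δu = √(δb² + δc²) = √(3360 + 1020) = 66.2, so δu/u = 0.0832.
Q is then a monomial in u, r:
δQ/Q = √((δu/u)² + (1·δr/r)²) = √(0.00693 + 0.0119) = 0.137

13.7%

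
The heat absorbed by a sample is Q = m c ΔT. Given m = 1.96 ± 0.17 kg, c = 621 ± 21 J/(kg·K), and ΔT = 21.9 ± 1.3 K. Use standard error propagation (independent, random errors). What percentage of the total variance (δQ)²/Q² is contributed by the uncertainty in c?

(δQ/Q)² = (1·δm/m)² + (1·δc/c)² + (1·δΔT/ΔT)²
  m term: (1×0.0867)² = 0.00752
  c term: (1×0.0338)² = 0.00114
  ΔT term: (1×0.0594)² = 0.00352
Total = 0.0122. Share from c = 0.00114/0.0122 = 0.0938.

9.38%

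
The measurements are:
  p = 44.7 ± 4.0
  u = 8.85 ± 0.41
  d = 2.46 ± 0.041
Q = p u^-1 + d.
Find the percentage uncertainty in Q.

6.80%

Let w = p·u^-1 = 5.05. δw/w = √((1·δp/p)² + (-1·δu/u)²) = √(0.00801 + 0.00215) = 0.101, so δw = 0.509.
Q = w + d: δQ = √(δw² + δd²) = √(0.259 + 0.00168) = 0.511
Q = 7.51, so δQ/Q = 0.511/7.51 = 0.0680.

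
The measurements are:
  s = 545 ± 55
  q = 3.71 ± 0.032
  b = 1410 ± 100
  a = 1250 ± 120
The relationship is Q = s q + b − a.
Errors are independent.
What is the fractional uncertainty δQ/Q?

Let p = s·q = 2020. δp/p = √((1·δs/s)² + (1·δq/q)²) = √(0.0102 + 7.44e-05) = 0.101, so δp = 205.
Q = p + b − a: δQ = √(δp² + δb² + δa²) = √(41900 + 10000 + 14400) = 258
Q = 2180, so δQ/Q = 258/2180 = 0.118.

0.118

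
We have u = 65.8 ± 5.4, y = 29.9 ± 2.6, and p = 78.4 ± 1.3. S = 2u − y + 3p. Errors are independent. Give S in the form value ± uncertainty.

337 ± 11.8

S is a linear combination, so absolute uncertainties add in quadrature:
  (2·δu)² = 117;  (δy)² = 6.76;  (3·δp)² = 15.2
δS = √(139) = 11.8
S = 337.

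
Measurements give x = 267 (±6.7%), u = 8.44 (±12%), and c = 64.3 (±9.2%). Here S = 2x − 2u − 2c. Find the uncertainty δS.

37.7

Each term contributes (cᵢ δxᵢ)² to (δS)²:
  (2·δx)² = 1280;  (2·δu)² = 4.10;  (2·δc)² = 140
δS = √(1420) = 37.7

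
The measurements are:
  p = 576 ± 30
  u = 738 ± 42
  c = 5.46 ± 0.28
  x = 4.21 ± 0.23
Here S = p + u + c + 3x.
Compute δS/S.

Absolute uncertainties add in quadrature for a linear combination:
  (δp)² = 900;  (δu)² = 1760;  (δc)² = 0.0784;  (3·δx)² = 0.476
δS = √(2660) = 51.6
S = 1330, so δS/S = 51.6/1330 = 0.0388.

0.0388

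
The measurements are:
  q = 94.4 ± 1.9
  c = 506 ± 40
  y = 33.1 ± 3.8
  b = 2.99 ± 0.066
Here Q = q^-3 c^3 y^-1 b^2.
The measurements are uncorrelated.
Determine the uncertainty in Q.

11.4

Q is a product of powers, so relative uncertainties combine in quadrature:
  (-3·δq/q)² = (-3×0.0201)² = 0.00365;  (3·δc/c)² = (3×0.0791)² = 0.0562;  (-1·δy/y)² = (-1×0.115)² = 0.0132;  (2·δb/b)² = (2×0.0221)² = 0.00195
δQ/Q = √(0.0750) = 0.274
Q = 41.6, so δQ = 0.274 × 41.6 = 11.4.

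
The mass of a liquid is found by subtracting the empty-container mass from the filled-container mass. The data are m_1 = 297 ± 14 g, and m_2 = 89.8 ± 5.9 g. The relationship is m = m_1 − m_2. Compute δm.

m is a linear combination, so absolute uncertainties add in quadrature:
  (δm_1)² = 196;  (δm_2)² = 34.8
δm = √(231) = 15.2 g

15.2 g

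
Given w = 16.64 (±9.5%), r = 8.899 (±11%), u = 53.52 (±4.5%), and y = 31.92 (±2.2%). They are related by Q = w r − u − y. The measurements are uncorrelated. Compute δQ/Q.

Let p = w·r = 148.1. δp/p = √((1·δw/w)² + (1·δr/r)²) = √(0.00903 + 0.0121) = 0.145, so δp = 21.5.
Q = p − u − y: δQ = √(δp² + δu² + δy²) = √(463 + 5.80 + 0.493) = 21.7
Q = 62.64, so δQ/Q = 21.7/62.64 = 0.346.

0.346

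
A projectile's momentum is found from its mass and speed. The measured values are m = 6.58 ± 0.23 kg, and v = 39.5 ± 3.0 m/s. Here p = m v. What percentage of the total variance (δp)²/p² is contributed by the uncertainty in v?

82.5%

(δp/p)² = (1·δm/m)² + (1·δv/v)²
  m term: (1×0.0350)² = 0.00122
  v term: (1×0.0759)² = 0.00577
Total = 0.00699. Share from v = 0.00577/0.00699 = 0.825.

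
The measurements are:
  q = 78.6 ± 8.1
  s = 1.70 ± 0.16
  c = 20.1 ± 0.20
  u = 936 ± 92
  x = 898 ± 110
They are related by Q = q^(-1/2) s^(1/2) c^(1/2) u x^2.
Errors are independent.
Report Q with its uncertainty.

Since Q is a product/quotient, work with relative uncertainties:
  (−½·δq/q)² = (-0.5×0.103)² = 0.00266;  (½·δs/s)² = (0.5×0.0941)² = 0.00221;  (½·δc/c)² = (0.5×0.00995)² = 2.48e-05;  (1·δu/u)² = (1×0.0983)² = 0.00966;  (2·δx/x)² = (2×0.122)² = 0.0600
δQ/Q = √(0.0746) = 0.273
Q = 4.98e+08, so δQ = 0.273 × 4.98e+08 = 1.36e+08.

(4.98 ± 1.36) × 10^8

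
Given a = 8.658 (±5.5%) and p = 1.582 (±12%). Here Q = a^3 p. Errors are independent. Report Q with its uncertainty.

1027 ± 209

For a monomial Q ∝ a^3, p, fractional errors add in quadrature:
  (3·δa/a)² = (3×0.0550)² = 0.0272;  (1·δp/p)² = (1×0.120)² = 0.0144
δQ/Q = √(0.0416) = 0.204
Q = 1027, so δQ = 0.204 × 1027 = 209.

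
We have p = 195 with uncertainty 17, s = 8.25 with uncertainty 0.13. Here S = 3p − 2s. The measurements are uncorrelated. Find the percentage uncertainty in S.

8.97%

Sums and differences: (δS)² = Σ (cᵢ δxᵢ)².
  (3·δp)² = 2600;  (2·δs)² = 0.0676
δS = √(2600) = 51.0
S = 568, so δS/S = 51.0/568 = 0.0897.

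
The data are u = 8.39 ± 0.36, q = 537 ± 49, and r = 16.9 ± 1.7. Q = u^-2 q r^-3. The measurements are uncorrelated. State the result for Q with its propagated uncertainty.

Since Q is a product/quotient, work with relative uncertainties:
  (-2·δu/u)² = (-2×0.0429)² = 0.00736;  (1·δq/q)² = (1×0.0912)² = 0.00833;  (-3·δr/r)² = (-3×0.101)² = 0.0911
δQ/Q = √(0.107) = 0.327
Q = 0.00158, so δQ = 0.327 × 0.00158 = 0.000516.

0.00158 ± 0.000516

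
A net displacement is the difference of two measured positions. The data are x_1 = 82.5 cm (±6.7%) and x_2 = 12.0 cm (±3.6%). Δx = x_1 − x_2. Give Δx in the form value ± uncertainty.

70.5 ± 5.54 cm

Δx is a linear combination, so absolute uncertainties add in quadrature:
  (δx_1)² = 30.6;  (δx_2)² = 0.187
δΔx = √(30.7) = 5.54 cm
Δx = 70.5 cm.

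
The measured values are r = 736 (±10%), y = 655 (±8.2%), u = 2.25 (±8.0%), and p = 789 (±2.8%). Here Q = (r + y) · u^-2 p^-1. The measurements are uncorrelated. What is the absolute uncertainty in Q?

Let w = r + y = 1390. δw = √(δr² + δy²) = √(5420 + 2880) = 91.1, so δw/w = 0.0655.
Q is then a monomial in w, u, p:
δQ/Q = √((δw/w)² + (-2·δu/u)² + (-1·δp/p)²) = √(0.00429 + 0.0256 + 0.000784) = 0.175
Q = 0.348, so δQ = 0.175 × 0.348 = 0.0610.

0.0610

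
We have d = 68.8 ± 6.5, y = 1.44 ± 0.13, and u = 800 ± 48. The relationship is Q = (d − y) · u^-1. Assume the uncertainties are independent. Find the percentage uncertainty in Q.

Let w = d − y = 67.4. δw = √(δd² + δy²) = √(42.2 + 0.0169) = 6.50, so δw/w = 0.0965.
Q is then a monomial in w, u:
δQ/Q = √((δw/w)² + (-1·δu/u)²) = √(0.00932 + 0.00360) = 0.114

11.4%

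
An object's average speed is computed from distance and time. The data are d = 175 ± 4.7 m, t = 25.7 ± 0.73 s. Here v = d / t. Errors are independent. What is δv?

0.266 m/s

v is a product of powers, so relative uncertainties combine in quadrature:
  (1·δd/d)² = (1×0.0269)² = 0.000721;  (-1·δt/t)² = (-1×0.0284)² = 0.000807
δv/v = √(0.00153) = 0.0391
v = 6.81 m/s, so δv = 0.0391 × 6.81 = 0.266 m/s.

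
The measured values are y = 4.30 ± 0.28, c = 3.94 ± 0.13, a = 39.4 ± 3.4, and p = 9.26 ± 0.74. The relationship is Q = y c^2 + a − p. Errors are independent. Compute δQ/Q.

0.0733

Let w = y·c^2 = 66.8. δw/w = √((1·δy/y)² + (2·δc/c)²) = √(0.00424 + 0.00435) = 0.0927, so δw = 6.19.
Q = w + a − p: δQ = √(δw² + δa² + δp²) = √(38.3 + 11.6 + 0.548) = 7.10
Q = 96.9, so δQ/Q = 7.10/96.9 = 0.0733.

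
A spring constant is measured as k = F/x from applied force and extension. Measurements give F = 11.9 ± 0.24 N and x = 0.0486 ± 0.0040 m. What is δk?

20.7 N/m

For a monomial k ∝ F, x^-1, fractional errors add in quadrature:
  (1·δF/F)² = (1×0.0202)² = 0.000407;  (-1·δx/x)² = (-1×0.0823)² = 0.00677
δk/k = √(0.00718) = 0.0847
k = 245 N/m, so δk = 0.0847 × 245 = 20.7 N/m.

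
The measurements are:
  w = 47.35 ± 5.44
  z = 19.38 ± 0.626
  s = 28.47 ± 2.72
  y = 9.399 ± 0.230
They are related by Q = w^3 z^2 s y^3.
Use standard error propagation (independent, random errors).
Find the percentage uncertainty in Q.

Relative error in a monomial: (δQ/Q)² = Σ (nᵢ · δxᵢ/xᵢ)².
  (3·δw/w)² = (3×0.115)² = 0.119;  (2·δz/z)² = (2×0.0323)² = 0.00417;  (1·δs/s)² = (1×0.0955)² = 0.00913;  (3·δy/y)² = (3×0.0245)² = 0.00539
δQ/Q = √(0.137) = 0.371

37.1%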